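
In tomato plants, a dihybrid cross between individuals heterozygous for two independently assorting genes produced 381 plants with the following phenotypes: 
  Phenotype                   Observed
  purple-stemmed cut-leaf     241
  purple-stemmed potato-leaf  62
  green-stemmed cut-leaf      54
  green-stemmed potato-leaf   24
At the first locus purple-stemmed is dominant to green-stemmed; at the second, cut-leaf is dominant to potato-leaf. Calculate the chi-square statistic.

A dihybrid F₂ with independent assortment and complete dominance at both loci gives a 9:3:3:1 phenotypic ratio.
Under the 9:3:3:1 hypothesis (Σ ratio = 16, N = 381):
  purple-stemmed cut-leaf: 381 × 9/16 = 214.3125
  purple-stemmed potato-leaf: 381 × 3/16 = 71.4375
  green-stemmed cut-leaf: 381 × 3/16 = 71.4375
  green-stemmed potato-leaf: 381 × 1/16 = 23.8125
χ² = Σ (O − E)² / E
  purple-stemmed cut-leaf: (241 − 214.3125)² / 214.3125 = 3.3233
  purple-stemmed potato-leaf: (62 − 71.4375)² / 71.4375 = 1.2468
  green-stemmed cut-leaf: (54 − 71.4375)² / 71.4375 = 4.2564
  green-stemmed potato-leaf: (24 − 23.8125)² / 23.8125 = 0.0015
χ² = 3.3233 + 1.2468 + 4.2564 + 0.0015 = 8.828

8.828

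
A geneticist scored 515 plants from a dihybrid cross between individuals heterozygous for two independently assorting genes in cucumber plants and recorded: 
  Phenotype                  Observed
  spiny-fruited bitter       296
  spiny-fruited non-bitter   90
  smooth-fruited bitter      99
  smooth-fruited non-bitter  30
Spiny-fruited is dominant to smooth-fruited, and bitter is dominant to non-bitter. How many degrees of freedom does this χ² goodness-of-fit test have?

3

A dihybrid F₂ with independent assortment and complete dominance at both loci gives a 9:3:3:1 phenotypic ratio.
A goodness-of-fit test with 4 phenotype classes has df = 4 − 1 = 3.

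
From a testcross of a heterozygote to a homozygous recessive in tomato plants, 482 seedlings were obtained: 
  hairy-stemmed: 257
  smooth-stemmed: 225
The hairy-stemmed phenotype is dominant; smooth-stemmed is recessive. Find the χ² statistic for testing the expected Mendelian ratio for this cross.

A testcross of a heterozygote (Aa × aa) gives a 1:1 phenotypic ratio.
Expected counts for N = 482 under a 1:1 ratio (total parts = 2):
  hairy-stemmed: 482 × 1/2 = 241
  smooth-stemmed: 482 × 1/2 = 241
χ² = Σ (O − E)² / E
  hairy-stemmed: (257 − 241)² / 241 = 1.0622
  smooth-stemmed: (225 − 241)² / 241 = 1.0622
χ² = 1.0622 + 1.0622 = 2.1244 ≈ 2.124

2.124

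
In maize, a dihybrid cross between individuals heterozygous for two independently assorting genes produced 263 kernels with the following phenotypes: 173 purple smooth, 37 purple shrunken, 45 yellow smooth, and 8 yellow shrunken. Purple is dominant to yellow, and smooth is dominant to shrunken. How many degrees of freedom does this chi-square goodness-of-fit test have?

3

A dihybrid F₂ with independent assortment and complete dominance at both loci gives a 9:3:3:1 phenotypic ratio.
A goodness-of-fit test with 4 phenotype classes has df = 4 − 1 = 3.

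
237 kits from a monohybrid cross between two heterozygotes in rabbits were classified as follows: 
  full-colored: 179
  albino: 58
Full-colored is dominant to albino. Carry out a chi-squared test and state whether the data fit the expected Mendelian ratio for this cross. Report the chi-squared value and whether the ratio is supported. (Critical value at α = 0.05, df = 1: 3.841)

For a monohybrid cross between heterozygotes with complete dominance, the expected phenotypic ratio is 3:1.
The 3:1 ratio has 4 parts, so with N = 237 the expected counts are:
  full-colored: 237 × 3/4 = 177.75
  albino: 237 × 1/4 = 59.25
χ² = Σ (O − E)² / E
  full-colored: (179 − 177.75)² / 177.75 = 0.0088
  albino: (58 − 59.25)² / 59.25 = 0.0264
χ² = 0.0088 + 0.0264 = 0.0352 ≈ 0.035
Degrees of freedom = 2 − 1 = 1; critical value at α = 0.05 is 3.841.
Since 0.035 < 3.841, we fail to reject the null hypothesis — the data are consistent with the 3:1 ratio.

0.035; consistent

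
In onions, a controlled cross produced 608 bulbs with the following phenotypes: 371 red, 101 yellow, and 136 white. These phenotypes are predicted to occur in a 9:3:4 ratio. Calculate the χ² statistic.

5.626

Under the 9:3:4 hypothesis (Σ ratio = 16, N = 608):
  red: 608 × 9/16 = 342
  yellow: 608 × 3/16 = 114
  white: 608 × 4/16 = 152
χ² = Σ (O − E)² / E
  red: (371 − 342)² / 342 = 2.4591
  yellow: (101 − 114)² / 114 = 1.4825
  white: (136 − 152)² / 152 = 1.6842
χ² = 2.4591 + 1.4825 + 1.6842 = 5.6258 ≈ 5.626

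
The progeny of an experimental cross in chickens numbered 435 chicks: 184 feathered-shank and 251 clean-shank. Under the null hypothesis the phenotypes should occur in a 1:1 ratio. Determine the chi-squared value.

The 1:1 ratio has 2 parts, so with N = 435 the expected counts are:
  feathered-shank: 435 × 1/2 = 217.5
  clean-shank: 435 × 1/2 = 217.5
χ² = Σ (O − E)² / E
  feathered-shank: (184 − 217.5)² / 217.5 = 5.1598
  clean-shank: (251 − 217.5)² / 217.5 = 5.1598
χ² = 5.1598 + 5.1598 = 10.3196 ≈ 10.320

10.320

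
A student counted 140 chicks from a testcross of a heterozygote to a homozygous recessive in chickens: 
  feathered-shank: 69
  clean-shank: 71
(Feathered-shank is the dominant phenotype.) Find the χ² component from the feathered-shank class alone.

0.014

A testcross of a heterozygote (Aa × aa) gives a 1:1 phenotypic ratio.
Total ratio parts = 2. Expected numbers out of 140:
  feathered-shank: 140 × 1/2 = 70
  clean-shank: 140 × 1/2 = 70
Contribution of feathered-shank: (69 − 70)² / 70 = 0.0143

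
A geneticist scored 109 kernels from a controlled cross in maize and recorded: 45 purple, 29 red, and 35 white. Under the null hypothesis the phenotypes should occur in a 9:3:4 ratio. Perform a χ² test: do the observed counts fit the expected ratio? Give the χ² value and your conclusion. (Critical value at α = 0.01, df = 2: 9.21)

10.131; not consistent

Under the 9:3:4 hypothesis (Σ ratio = 16, N = 109):
  purple: 109 × 9/16 = 61.3125
  red: 109 × 3/16 = 20.4375
  white: 109 × 4/16 = 27.25
χ² = Σ (O − E)² / E
  purple: (45 − 61.3125)² / 61.3125 = 4.3400
  red: (29 − 20.4375)² / 20.4375 = 3.5873
  white: (35 − 27.25)² / 27.25 = 2.2041
χ² = 4.3400 + 3.5873 + 2.2041 = 10.1314 ≈ 10.131
Degrees of freedom = 3 − 1 = 2; critical value at α = 0.01 is 9.21.
Since 10.131 > 9.21, we reject the null hypothesis — the data do not fit the 9:3:4 ratio.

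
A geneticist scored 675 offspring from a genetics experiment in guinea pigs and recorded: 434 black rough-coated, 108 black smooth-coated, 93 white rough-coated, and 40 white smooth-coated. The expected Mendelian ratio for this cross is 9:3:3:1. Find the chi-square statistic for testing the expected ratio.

19.505

Under the 9:3:3:1 hypothesis (Σ ratio = 16, N = 675):
  black rough-coated: 675 × 9/16 = 379.6875
  black smooth-coated: 675 × 3/16 = 126.5625
  white rough-coated: 675 × 3/16 = 126.5625
  white smooth-coated: 675 × 1/16 = 42.1875
χ² = Σ (O − E)² / E
  black rough-coated: (434 − 379.6875)² / 379.6875 = 7.7691
  black smooth-coated: (108 − 126.5625)² / 126.5625 = 2.7225
  white rough-coated: (93 − 126.5625)² / 126.5625 = 8.9003
  white smooth-coated: (40 − 42.1875)² / 42.1875 = 0.1134
χ² = 7.7691 + 2.7225 + 8.9003 + 0.1134 = 19.5053 ≈ 19.505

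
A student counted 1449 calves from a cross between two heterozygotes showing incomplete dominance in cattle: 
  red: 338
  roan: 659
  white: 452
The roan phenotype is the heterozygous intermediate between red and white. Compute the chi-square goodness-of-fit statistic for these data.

29.781

With incomplete dominance, a heterozygote × heterozygote cross gives a 1:2:1 phenotypic ratio.
The 1:2:1 ratio has 4 parts, so with N = 1449 the expected counts are:
  red: 1449 × 1/4 = 362.25
  roan: 1449 × 2/4 = 724.5
  white: 1449 × 1/4 = 362.25
χ² = Σ (O − E)² / E
  red: (338 − 362.25)² / 362.25 = 1.6234
  roan: (659 − 724.5)² / 724.5 = 5.9217
  white: (452 − 362.25)² / 362.25 = 22.2362
χ² = 1.6234 + 5.9217 + 22.2362 = 29.7813 ≈ 29.781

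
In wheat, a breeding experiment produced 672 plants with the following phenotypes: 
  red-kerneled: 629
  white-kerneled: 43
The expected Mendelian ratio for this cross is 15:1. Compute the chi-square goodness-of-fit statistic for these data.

0.025

Total ratio parts = 16. Expected numbers out of 672:
  red-kerneled: 672 × 15/16 = 630
  white-kerneled: 672 × 1/16 = 42
χ² = Σ (O − E)² / E
  red-kerneled: (629 − 630)² / 630 = 0.0016
  white-kerneled: (43 − 42)² / 42 = 0.0238
χ² = 0.0016 + 0.0238 = 0.0254 ≈ 0.025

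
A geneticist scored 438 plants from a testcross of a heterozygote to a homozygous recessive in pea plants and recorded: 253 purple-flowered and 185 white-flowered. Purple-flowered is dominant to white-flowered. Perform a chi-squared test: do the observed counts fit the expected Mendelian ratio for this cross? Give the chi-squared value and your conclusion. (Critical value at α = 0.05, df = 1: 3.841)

10.557; not consistent

A testcross of a heterozygote (Aa × aa) gives a 1:1 phenotypic ratio.
The 1:1 ratio has 2 parts, so with N = 438 the expected counts are:
  purple-flowered: 438 × 1/2 = 219
  white-flowered: 438 × 1/2 = 219
χ² = Σ (O − E)² / E
  purple-flowered: (253 − 219)² / 219 = 5.2785
  white-flowered: (185 − 219)² / 219 = 5.2785
χ² = 5.2785 + 5.2785 = 10.557
Degrees of freedom = 2 − 1 = 1; critical value at α = 0.05 is 3.841.
Since 10.557 > 3.841, we reject the null hypothesis — the data do not fit the 1:1 ratio.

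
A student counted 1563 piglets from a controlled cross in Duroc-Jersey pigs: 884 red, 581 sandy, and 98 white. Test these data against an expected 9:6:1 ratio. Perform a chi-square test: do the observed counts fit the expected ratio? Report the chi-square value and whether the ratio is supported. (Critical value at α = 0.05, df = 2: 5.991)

Under the 9:6:1 hypothesis (Σ ratio = 16, N = 1563):
  red: 1563 × 9/16 = 879.1875
  sandy: 1563 × 6/16 = 586.125
  white: 1563 × 1/16 = 97.6875
χ² = Σ (O − E)² / E
  red: (884 − 879.1875)² / 879.1875 = 0.0263
  sandy: (581 − 586.125)² / 586.125 = 0.0448
  white: (98 − 97.6875)² / 97.6875 = 0.0010
χ² = 0.0263 + 0.0448 + 0.0010 = 0.0721 ≈ 0.072
Degrees of freedom = 3 − 1 = 2; critical value at α = 0.05 is 5.991.
Since 0.072 < 5.991, we fail to reject the null hypothesis — the data are consistent with the 9:6:1 ratio.

0.072; consistent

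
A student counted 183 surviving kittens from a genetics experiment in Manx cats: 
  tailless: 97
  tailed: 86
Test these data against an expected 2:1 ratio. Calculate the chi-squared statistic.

15.369

Under the 2:1 hypothesis (Σ ratio = 3, N = 183):
  tailless: 183 × 2/3 = 122
  tailed: 183 × 1/3 = 61
χ² = Σ (O − E)² / E
  tailless: (97 − 122)² / 122 = 5.1230
  tailed: (86 − 61)² / 61 = 10.2459
χ² = 5.1230 + 10.2459 = 15.3689 ≈ 15.369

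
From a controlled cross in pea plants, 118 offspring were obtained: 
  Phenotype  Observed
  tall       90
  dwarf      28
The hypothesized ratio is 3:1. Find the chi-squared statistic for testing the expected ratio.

0.102

Expected counts for N = 118 under a 3:1 ratio (total parts = 4):
  tall: 118 × 3/4 = 88.5
  dwarf: 118 × 1/4 = 29.5
χ² = Σ (O − E)² / E
  tall: (90 − 88.5)² / 88.5 = 0.0254
  dwarf: (28 − 29.5)² / 29.5 = 0.0763
χ² = 0.0254 + 0.0763 = 0.1017 ≈ 0.102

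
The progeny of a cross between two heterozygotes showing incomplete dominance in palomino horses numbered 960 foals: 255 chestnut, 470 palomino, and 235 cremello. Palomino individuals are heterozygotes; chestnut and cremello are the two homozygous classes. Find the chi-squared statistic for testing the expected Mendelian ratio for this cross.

With incomplete dominance, a heterozygote × heterozygote cross gives a 1:2:1 phenotypic ratio.
The 1:2:1 ratio has 4 parts, so with N = 960 the expected counts are:
  chestnut: 960 × 1/4 = 240
  palomino: 960 × 2/4 = 480
  cremello: 960 × 1/4 = 240
χ² = Σ (O − E)² / E
  chestnut: (255 − 240)² / 240 = 0.9375
  palomino: (470 − 480)² / 480 = 0.2083
  cremello: (235 − 240)² / 240 = 0.1042
χ² = 0.9375 + 0.2083 + 0.1042 = 1.250

1.250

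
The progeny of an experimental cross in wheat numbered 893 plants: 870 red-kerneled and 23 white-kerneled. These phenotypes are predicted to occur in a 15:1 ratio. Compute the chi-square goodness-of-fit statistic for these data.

The 15:1 ratio has 16 parts, so with N = 893 the expected counts are:
  red-kerneled: 893 × 15/16 = 837.1875
  white-kerneled: 893 × 1/16 = 55.8125
χ² = Σ (O − E)² / E
  red-kerneled: (870 − 837.1875)² / 837.1875 = 1.2860
  white-kerneled: (23 − 55.8125)² / 55.8125 = 19.2907
χ² = 1.2860 + 19.2907 = 20.5767 ≈ 20.577

20.577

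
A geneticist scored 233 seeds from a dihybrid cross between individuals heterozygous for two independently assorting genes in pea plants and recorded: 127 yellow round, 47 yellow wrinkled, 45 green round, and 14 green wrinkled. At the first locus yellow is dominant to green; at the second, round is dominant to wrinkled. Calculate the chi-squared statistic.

A dihybrid F₂ with independent assortment and complete dominance at both loci gives a 9:3:3:1 phenotypic ratio.
Expected counts for N = 233 under a 9:3:3:1 ratio (total parts = 16):
  yellow round: 233 × 9/16 = 131.0625
  yellow wrinkled: 233 × 3/16 = 43.6875
  green round: 233 × 3/16 = 43.6875
  green wrinkled: 233 × 1/16 = 14.5625
χ² = Σ (O − E)² / E
  yellow round: (127 − 131.0625)² / 131.0625 = 0.1259
  yellow wrinkled: (47 − 43.6875)² / 43.6875 = 0.2512
  green round: (45 − 43.6875)² / 43.6875 = 0.0394
  green wrinkled: (14 − 14.5625)² / 14.5625 = 0.0217
χ² = 0.1259 + 0.2512 + 0.0394 + 0.0217 = 0.4382 ≈ 0.438

0.438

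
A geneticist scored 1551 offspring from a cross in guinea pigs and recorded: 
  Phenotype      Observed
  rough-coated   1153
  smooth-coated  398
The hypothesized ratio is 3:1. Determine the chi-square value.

Total ratio parts = 4. Expected numbers out of 1551:
  rough-coated: 1551 × 3/4 = 1163.25
  smooth-coated: 1551 × 1/4 = 387.75
χ² = Σ (O − E)² / E
  rough-coated: (1153 − 1163.25)² / 1163.25 = 0.0903
  smooth-coated: (398 − 387.75)² / 387.75 = 0.2710
χ² = 0.0903 + 0.2710 = 0.3613 ≈ 0.361

0.361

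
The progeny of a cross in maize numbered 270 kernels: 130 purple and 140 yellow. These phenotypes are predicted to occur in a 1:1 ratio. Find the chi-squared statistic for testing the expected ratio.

Total ratio parts = 2. Expected numbers out of 270:
  purple: 270 × 1/2 = 135
  yellow: 270 × 1/2 = 135
χ² = Σ (O − E)² / E
  purple: (130 − 135)² / 135 = 0.1852
  yellow: (140 − 135)² / 135 = 0.1852
χ² = 0.1852 + 0.1852 = 0.3704 ≈ 0.370

0.370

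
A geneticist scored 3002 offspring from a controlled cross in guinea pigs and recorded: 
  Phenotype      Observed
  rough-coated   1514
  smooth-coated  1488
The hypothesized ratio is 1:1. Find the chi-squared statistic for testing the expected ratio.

0.225

Total ratio parts = 2. Expected numbers out of 3002:
  rough-coated: 3002 × 1/2 = 1501
  smooth-coated: 3002 × 1/2 = 1501
χ² = Σ (O − E)² / E
  rough-coated: (1514 − 1501)² / 1501 = 0.1126
  smooth-coated: (1488 − 1501)² / 1501 = 0.1126
χ² = 0.1126 + 0.1126 = 0.2252 ≈ 0.225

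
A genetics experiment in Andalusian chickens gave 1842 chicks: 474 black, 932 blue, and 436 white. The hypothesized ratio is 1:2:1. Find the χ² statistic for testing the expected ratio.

Total ratio parts = 4. Expected numbers out of 1842:
  black: 1842 × 1/4 = 460.5
  blue: 1842 × 2/4 = 921
  white: 1842 × 1/4 = 460.5
χ² = Σ (O − E)² / E
  black: (474 − 460.5)² / 460.5 = 0.3958
  blue: (932 − 921)² / 921 = 0.1314
  white: (436 − 460.5)² / 460.5 = 1.3035
χ² = 0.3958 + 0.1314 + 1.3035 = 1.8307 ≈ 1.831

1.831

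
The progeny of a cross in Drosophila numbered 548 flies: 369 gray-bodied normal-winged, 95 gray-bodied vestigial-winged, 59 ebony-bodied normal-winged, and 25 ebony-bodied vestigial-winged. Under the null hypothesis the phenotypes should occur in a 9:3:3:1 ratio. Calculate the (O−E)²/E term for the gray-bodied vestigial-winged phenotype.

0.585

Under the 9:3:3:1 hypothesis (Σ ratio = 16, N = 548):
  gray-bodied normal-winged: 548 × 9/16 = 308.25
  gray-bodied vestigial-winged: 548 × 3/16 = 102.75
  ebony-bodied normal-winged: 548 × 3/16 = 102.75
  ebony-bodied vestigial-winged: 548 × 1/16 = 34.25
Contribution of gray-bodied vestigial-winged: (95 − 102.75)² / 102.75 = 0.5845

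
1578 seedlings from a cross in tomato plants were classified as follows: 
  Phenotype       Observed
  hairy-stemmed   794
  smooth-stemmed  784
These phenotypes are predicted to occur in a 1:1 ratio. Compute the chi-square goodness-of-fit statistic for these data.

0.063

Expected counts for N = 1578 under a 1:1 ratio (total parts = 2):
  hairy-stemmed: 1578 × 1/2 = 789
  smooth-stemmed: 1578 × 1/2 = 789
χ² = Σ (O − E)² / E
  hairy-stemmed: (794 − 789)² / 789 = 0.0317
  smooth-stemmed: (784 − 789)² / 789 = 0.0317
χ² = 0.0317 + 0.0317 = 0.0634 ≈ 0.063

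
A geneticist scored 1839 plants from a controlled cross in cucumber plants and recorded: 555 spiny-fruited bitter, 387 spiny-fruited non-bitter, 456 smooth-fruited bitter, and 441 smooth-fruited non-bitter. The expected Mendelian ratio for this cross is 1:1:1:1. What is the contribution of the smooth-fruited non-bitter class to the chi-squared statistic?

0.765

Total ratio parts = 4. Expected numbers out of 1839:
  spiny-fruited bitter: 1839 × 1/4 = 459.75
  spiny-fruited non-bitter: 1839 × 1/4 = 459.75
  smooth-fruited bitter: 1839 × 1/4 = 459.75
  smooth-fruited non-bitter: 1839 × 1/4 = 459.75
Contribution of smooth-fruited non-bitter: (441 − 459.75)² / 459.75 = 0.7647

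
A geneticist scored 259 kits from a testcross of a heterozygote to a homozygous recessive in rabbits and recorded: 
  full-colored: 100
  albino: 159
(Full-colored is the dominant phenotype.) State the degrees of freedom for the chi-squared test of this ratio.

1

A testcross of a heterozygote (Aa × aa) gives a 1:1 phenotypic ratio.
A goodness-of-fit test with 2 phenotype classes has df = 2 − 1 = 1.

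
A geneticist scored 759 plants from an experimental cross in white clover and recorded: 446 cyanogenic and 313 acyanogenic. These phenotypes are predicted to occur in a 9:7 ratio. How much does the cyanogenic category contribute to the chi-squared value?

0.851

Under the 9:7 hypothesis (Σ ratio = 16, N = 759):
  cyanogenic: 759 × 9/16 = 426.9375
  acyanogenic: 759 × 7/16 = 332.0625
Contribution of cyanogenic: (446 − 426.9375)² / 426.9375 = 0.8511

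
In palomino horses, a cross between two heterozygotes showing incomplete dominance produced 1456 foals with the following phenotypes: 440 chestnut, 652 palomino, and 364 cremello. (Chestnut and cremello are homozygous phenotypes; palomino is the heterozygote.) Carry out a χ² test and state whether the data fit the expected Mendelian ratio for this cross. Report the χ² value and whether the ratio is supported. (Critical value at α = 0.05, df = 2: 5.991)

23.802; not consistent

With incomplete dominance, a heterozygote × heterozygote cross gives a 1:2:1 phenotypic ratio.
Expected counts for N = 1456 under a 1:2:1 ratio (total parts = 4):
  chestnut: 1456 × 1/4 = 364
  palomino: 1456 × 2/4 = 728
  cremello: 1456 × 1/4 = 364
χ² = Σ (O − E)² / E
  chestnut: (440 − 364)² / 364 = 15.8681
  palomino: (652 − 728)² / 728 = 7.9341
  cremello: (364 − 364)² / 364 = 0.0000
χ² = 15.8681 + 7.9341 + 0.0000 = 23.8022 ≈ 23.802
Degrees of freedom = 3 − 1 = 2; critical value at α = 0.05 is 5.991.
Since 23.802 > 5.991, we reject the null hypothesis — the data do not fit the 1:2:1 ratio.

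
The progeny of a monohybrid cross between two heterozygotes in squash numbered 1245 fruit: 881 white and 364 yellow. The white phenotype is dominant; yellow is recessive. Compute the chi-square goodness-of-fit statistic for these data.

For a monohybrid cross between heterozygotes with complete dominance, the expected phenotypic ratio is 3:1.
Expected counts for N = 1245 under a 3:1 ratio (total parts = 4):
  white: 1245 × 3/4 = 933.75
  yellow: 1245 × 1/4 = 311.25
χ² = Σ (O − E)² / E
  white: (881 − 933.75)² / 933.75 = 2.9800
  yellow: (364 − 311.25)² / 311.25 = 8.9400
χ² = 2.9800 + 8.9400 = 11.920

11.920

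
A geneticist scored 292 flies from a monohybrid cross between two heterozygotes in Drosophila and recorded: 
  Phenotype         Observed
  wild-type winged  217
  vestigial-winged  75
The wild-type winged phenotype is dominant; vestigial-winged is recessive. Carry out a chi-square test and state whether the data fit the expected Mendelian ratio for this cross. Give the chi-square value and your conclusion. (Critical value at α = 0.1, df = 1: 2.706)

0.073; consistent

For a monohybrid cross between heterozygotes with complete dominance, the expected phenotypic ratio is 3:1.
Expected counts for N = 292 under a 3:1 ratio (total parts = 4):
  wild-type winged: 292 × 3/4 = 219
  vestigial-winged: 292 × 1/4 = 73
χ² = Σ (O − E)² / E
  wild-type winged: (217 − 219)² / 219 = 0.0183
  vestigial-winged: (75 − 73)² / 73 = 0.0548
χ² = 0.0183 + 0.0548 = 0.0731 ≈ 0.073
Degrees of freedom = 2 − 1 = 1; critical value at α = 0.1 is 2.706.
Since 0.073 < 2.706, we fail to reject the null hypothesis — the data are consistent with the 3:1 ratio.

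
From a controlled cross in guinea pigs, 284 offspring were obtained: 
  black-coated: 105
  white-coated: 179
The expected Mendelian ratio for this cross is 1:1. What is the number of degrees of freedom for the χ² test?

A goodness-of-fit test with 2 phenotype classes has df = 2 − 1 = 1.

1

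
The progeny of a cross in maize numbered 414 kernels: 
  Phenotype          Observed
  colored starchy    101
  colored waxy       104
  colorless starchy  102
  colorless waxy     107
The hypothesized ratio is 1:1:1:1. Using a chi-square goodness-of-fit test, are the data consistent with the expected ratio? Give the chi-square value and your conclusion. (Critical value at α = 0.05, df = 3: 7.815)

The 1:1:1:1 ratio has 4 parts, so with N = 414 the expected counts are:
  colored starchy: 414 × 1/4 = 103.5
  colored waxy: 414 × 1/4 = 103.5
  colorless starchy: 414 × 1/4 = 103.5
  colorless waxy: 414 × 1/4 = 103.5
χ² = Σ (O − E)² / E
  colored starchy: (101 − 103.5)² / 103.5 = 0.0604
  colored waxy: (104 − 103.5)² / 103.5 = 0.0024
  colorless starchy: (102 − 103.5)² / 103.5 = 0.0217
  colorless waxy: (107 − 103.5)² / 103.5 = 0.1184
χ² = 0.0604 + 0.0024 + 0.0217 + 0.1184 = 0.2029 ≈ 0.203
Degrees of freedom = 4 − 1 = 3; critical value at α = 0.05 is 7.815.
Since 0.203 < 7.815, we fail to reject the null hypothesis — the data are consistent with the 1:1:1:1 ratio.

0.203; consistent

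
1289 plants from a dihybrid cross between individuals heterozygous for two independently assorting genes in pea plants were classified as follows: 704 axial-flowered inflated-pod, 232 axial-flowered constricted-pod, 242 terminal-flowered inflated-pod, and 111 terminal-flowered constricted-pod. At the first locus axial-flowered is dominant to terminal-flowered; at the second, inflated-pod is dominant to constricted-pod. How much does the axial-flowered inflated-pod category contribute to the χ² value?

A dihybrid F₂ with independent assortment and complete dominance at both loci gives a 9:3:3:1 phenotypic ratio.
Expected counts for N = 1289 under a 9:3:3:1 ratio (total parts = 16):
  axial-flowered inflated-pod: 1289 × 9/16 = 725.0625
  axial-flowered constricted-pod: 1289 × 3/16 = 241.6875
  terminal-flowered inflated-pod: 1289 × 3/16 = 241.6875
  terminal-flowered constricted-pod: 1289 × 1/16 = 80.5625
Contribution of axial-flowered inflated-pod: (704 − 725.0625)² / 725.0625 = 0.6118

0.612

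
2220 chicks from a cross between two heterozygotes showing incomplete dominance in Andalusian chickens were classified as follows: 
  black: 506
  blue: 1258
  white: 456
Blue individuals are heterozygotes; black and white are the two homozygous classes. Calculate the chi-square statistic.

With incomplete dominance, a heterozygote × heterozygote cross gives a 1:2:1 phenotypic ratio.
Total ratio parts = 4. Expected numbers out of 2220:
  black: 2220 × 1/4 = 555
  blue: 2220 × 2/4 = 1110
  white: 2220 × 1/4 = 555
χ² = Σ (O − E)² / E
  black: (506 − 555)² / 555 = 4.3261
  blue: (1258 − 1110)² / 1110 = 19.7333
  white: (456 − 555)² / 555 = 17.6595
χ² = 4.3261 + 19.7333 + 17.6595 = 41.7189 ≈ 41.719

41.719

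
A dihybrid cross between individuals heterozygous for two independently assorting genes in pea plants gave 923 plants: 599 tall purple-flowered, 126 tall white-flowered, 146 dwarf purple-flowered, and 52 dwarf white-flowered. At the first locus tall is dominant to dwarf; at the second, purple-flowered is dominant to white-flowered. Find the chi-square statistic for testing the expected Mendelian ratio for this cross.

29.860

A dihybrid F₂ with independent assortment and complete dominance at both loci gives a 9:3:3:1 phenotypic ratio.
Total ratio parts = 16. Expected numbers out of 923:
  tall purple-flowered: 923 × 9/16 = 519.1875
  tall white-flowered: 923 × 3/16 = 173.0625
  dwarf purple-flowered: 923 × 3/16 = 173.0625
  dwarf white-flowered: 923 × 1/16 = 57.6875
χ² = Σ (O − E)² / E
  tall purple-flowered: (599 − 519.1875)² / 519.1875 = 12.2692
  tall white-flowered: (126 − 173.0625)² / 173.0625 = 12.7981
  dwarf purple-flowered: (146 − 173.0625)² / 173.0625 = 4.2319
  dwarf white-flowered: (52 − 57.6875)² / 57.6875 = 0.5607
χ² = 12.2692 + 12.7981 + 4.2319 + 0.5607 = 29.8599 ≈ 29.860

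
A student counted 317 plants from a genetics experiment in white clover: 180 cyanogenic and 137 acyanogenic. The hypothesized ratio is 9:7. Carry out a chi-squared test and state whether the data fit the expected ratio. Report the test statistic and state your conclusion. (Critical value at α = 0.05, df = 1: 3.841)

Under the 9:7 hypothesis (Σ ratio = 16, N = 317):
  cyanogenic: 317 × 9/16 = 178.3125
  acyanogenic: 317 × 7/16 = 138.6875
χ² = Σ (O − E)² / E
  cyanogenic: (180 − 178.3125)² / 178.3125 = 0.0160
  acyanogenic: (137 − 138.6875)² / 138.6875 = 0.0205
χ² = 0.0160 + 0.0205 = 0.0365 ≈ 0.037
Degrees of freedom = 2 − 1 = 1; critical value at α = 0.05 is 3.841.
Since 0.037 < 3.841, we fail to reject the null hypothesis — the data are consistent with the 9:7 ratio.

0.037; consistent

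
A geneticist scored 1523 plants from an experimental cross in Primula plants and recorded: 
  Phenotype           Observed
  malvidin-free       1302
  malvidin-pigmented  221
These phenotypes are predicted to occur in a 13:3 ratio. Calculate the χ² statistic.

Expected counts for N = 1523 under a 13:3 ratio (total parts = 16):
  malvidin-free: 1523 × 13/16 = 1237.4375
  malvidin-pigmented: 1523 × 3/16 = 285.5625
χ² = Σ (O − E)² / E
  malvidin-free: (1302 − 1237.4375)² / 1237.4375 = 3.3685
  malvidin-pigmented: (221 − 285.5625)² / 285.5625 = 14.5969
χ² = 3.3685 + 14.5969 = 17.9654 ≈ 17.965

17.965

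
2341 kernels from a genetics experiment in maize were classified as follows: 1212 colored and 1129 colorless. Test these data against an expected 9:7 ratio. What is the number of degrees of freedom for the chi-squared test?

1

A goodness-of-fit test with 2 phenotype classes has df = 2 − 1 = 1.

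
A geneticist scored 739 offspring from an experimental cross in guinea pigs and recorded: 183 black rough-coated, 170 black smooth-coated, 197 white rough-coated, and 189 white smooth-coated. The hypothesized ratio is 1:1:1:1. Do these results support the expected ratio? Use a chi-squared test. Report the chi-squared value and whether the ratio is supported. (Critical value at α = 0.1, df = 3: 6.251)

Expected counts for N = 739 under a 1:1:1:1 ratio (total parts = 4):
  black rough-coated: 739 × 1/4 = 184.75
  black smooth-coated: 739 × 1/4 = 184.75
  white rough-coated: 739 × 1/4 = 184.75
  white smooth-coated: 739 × 1/4 = 184.75
χ² = Σ (O − E)² / E
  black rough-coated: (183 − 184.75)² / 184.75 = 0.0166
  black smooth-coated: (170 − 184.75)² / 184.75 = 1.1776
  white rough-coated: (197 − 184.75)² / 184.75 = 0.8122
  white smooth-coated: (189 − 184.75)² / 184.75 = 0.0978
χ² = 0.0166 + 1.1776 + 0.8122 + 0.0978 = 2.1042 ≈ 2.104
Degrees of freedom = 4 − 1 = 3; critical value at α = 0.1 is 6.251.
Since 2.104 < 6.251, we fail to reject the null hypothesis — the data are consistent with the 1:1:1:1 ratio.

2.104; consistent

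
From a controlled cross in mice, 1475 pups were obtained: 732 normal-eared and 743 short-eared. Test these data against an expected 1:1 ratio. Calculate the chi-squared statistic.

Under the 1:1 hypothesis (Σ ratio = 2, N = 1475):
  normal-eared: 1475 × 1/2 = 737.5
  short-eared: 1475 × 1/2 = 737.5
χ² = Σ (O − E)² / E
  normal-eared: (732 − 737.5)² / 737.5 = 0.0410
  short-eared: (743 − 737.5)² / 737.5 = 0.0410
χ² = 0.0410 + 0.0410 = 0.082

0.082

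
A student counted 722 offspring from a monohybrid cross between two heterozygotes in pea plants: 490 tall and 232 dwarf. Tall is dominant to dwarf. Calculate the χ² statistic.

For a monohybrid cross between heterozygotes with complete dominance, the expected phenotypic ratio is 3:1.
Under the 3:1 hypothesis (Σ ratio = 4, N = 722):
  tall: 722 × 3/4 = 541.5
  dwarf: 722 × 1/4 = 180.5
χ² = Σ (O − E)² / E
  tall: (490 − 541.5)² / 541.5 = 4.8980
  dwarf: (232 − 180.5)² / 180.5 = 14.6939
χ² = 4.8980 + 14.6939 = 19.5919 ≈ 19.592

19.592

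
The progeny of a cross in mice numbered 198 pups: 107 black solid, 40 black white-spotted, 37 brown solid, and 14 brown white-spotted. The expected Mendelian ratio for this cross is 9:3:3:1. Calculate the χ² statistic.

0.608

Total ratio parts = 16. Expected numbers out of 198:
  black solid: 198 × 9/16 = 111.375
  black white-spotted: 198 × 3/16 = 37.125
  brown solid: 198 × 3/16 = 37.125
  brown white-spotted: 198 × 1/16 = 12.375
χ² = Σ (O − E)² / E
  black solid: (107 − 111.375)² / 111.375 = 0.1719
  black white-spotted: (40 − 37.125)² / 37.125 = 0.2226
  brown solid: (37 − 37.125)² / 37.125 = 0.0004
  brown white-spotted: (14 − 12.375)² / 12.375 = 0.2134
χ² = 0.1719 + 0.2226 + 0.0004 + 0.2134 = 0.6083 ≈ 0.608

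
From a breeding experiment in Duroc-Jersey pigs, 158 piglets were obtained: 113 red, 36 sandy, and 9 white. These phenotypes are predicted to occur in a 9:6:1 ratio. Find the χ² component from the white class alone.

Expected counts for N = 158 under a 9:6:1 ratio (total parts = 16):
  red: 158 × 9/16 = 88.875
  sandy: 158 × 6/16 = 59.25
  white: 158 × 1/16 = 9.875
Contribution of white: (9 − 9.875)² / 9.875 = 0.0775

0.078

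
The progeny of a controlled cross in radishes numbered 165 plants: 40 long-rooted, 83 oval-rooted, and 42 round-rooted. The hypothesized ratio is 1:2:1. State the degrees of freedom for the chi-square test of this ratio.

A goodness-of-fit test with 3 phenotype classes has df = 3 − 1 = 2.

2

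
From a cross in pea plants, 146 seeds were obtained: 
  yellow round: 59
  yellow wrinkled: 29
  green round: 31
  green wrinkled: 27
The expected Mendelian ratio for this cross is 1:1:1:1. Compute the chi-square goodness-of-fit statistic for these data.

18.712

Expected counts for N = 146 under a 1:1:1:1 ratio (total parts = 4):
  yellow round: 146 × 1/4 = 36.5
  yellow wrinkled: 146 × 1/4 = 36.5
  green round: 146 × 1/4 = 36.5
  green wrinkled: 146 × 1/4 = 36.5
χ² = Σ (O − E)² / E
  yellow round: (59 − 36.5)² / 36.5 = 13.8699
  yellow wrinkled: (29 − 36.5)² / 36.5 = 1.5411
  green round: (31 − 36.5)² / 36.5 = 0.8288
  green wrinkled: (27 − 36.5)² / 36.5 = 2.4726
χ² = 13.8699 + 1.5411 + 0.8288 + 2.4726 = 18.7124 ≈ 18.712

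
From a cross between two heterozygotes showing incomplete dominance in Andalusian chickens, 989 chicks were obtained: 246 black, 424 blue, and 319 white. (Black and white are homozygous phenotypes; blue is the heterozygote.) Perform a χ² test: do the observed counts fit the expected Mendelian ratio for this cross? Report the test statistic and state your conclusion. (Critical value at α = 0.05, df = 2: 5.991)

With incomplete dominance, a heterozygote × heterozygote cross gives a 1:2:1 phenotypic ratio.
Under the 1:2:1 hypothesis (Σ ratio = 4, N = 989):
  black: 989 × 1/4 = 247.25
  blue: 989 × 2/4 = 494.5
  white: 989 × 1/4 = 247.25
χ² = Σ (O − E)² / E
  black: (246 − 247.25)² / 247.25 = 0.0063
  blue: (424 − 494.5)² / 494.5 = 10.0511
  white: (319 − 247.25)² / 247.25 = 20.8213
χ² = 0.0063 + 10.0511 + 20.8213 = 30.8787 ≈ 30.879
Degrees of freedom = 3 − 1 = 2; critical value at α = 0.05 is 5.991.
Since 30.879 > 5.991, we reject the null hypothesis — the data do not fit the 1:2:1 ratio.

30.879; not consistent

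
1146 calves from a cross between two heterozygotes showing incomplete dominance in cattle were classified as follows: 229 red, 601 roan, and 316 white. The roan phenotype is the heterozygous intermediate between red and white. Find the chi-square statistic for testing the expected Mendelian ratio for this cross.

With incomplete dominance, a heterozygote × heterozygote cross gives a 1:2:1 phenotypic ratio.
Total ratio parts = 4. Expected numbers out of 1146:
  red: 1146 × 1/4 = 286.5
  roan: 1146 × 2/4 = 573
  white: 1146 × 1/4 = 286.5
χ² = Σ (O − E)² / E
  red: (229 − 286.5)² / 286.5 = 11.5401
  roan: (601 − 573)² / 573 = 1.3682
  white: (316 − 286.5)² / 286.5 = 3.0375
χ² = 11.5401 + 1.3682 + 3.0375 = 15.9458 ≈ 15.946

15.946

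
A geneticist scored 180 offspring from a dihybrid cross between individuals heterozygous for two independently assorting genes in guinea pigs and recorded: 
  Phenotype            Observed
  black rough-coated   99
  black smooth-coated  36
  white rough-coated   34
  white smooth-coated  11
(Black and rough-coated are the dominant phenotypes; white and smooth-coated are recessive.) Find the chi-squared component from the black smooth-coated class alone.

A dihybrid F₂ with independent assortment and complete dominance at both loci gives a 9:3:3:1 phenotypic ratio.
The 9:3:3:1 ratio has 16 parts, so with N = 180 the expected counts are:
  black rough-coated: 180 × 9/16 = 101.25
  black smooth-coated: 180 × 3/16 = 33.75
  white rough-coated: 180 × 3/16 = 33.75
  white smooth-coated: 180 × 1/16 = 11.25
Contribution of black smooth-coated: (36 − 33.75)² / 33.75 = 0.1500

0.150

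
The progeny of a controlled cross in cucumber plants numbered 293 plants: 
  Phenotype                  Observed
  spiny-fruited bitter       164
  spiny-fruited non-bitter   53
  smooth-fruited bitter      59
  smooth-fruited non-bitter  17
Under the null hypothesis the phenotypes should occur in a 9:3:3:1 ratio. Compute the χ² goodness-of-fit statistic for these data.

The 9:3:3:1 ratio has 16 parts, so with N = 293 the expected counts are:
  spiny-fruited bitter: 293 × 9/16 = 164.8125
  spiny-fruited non-bitter: 293 × 3/16 = 54.9375
  smooth-fruited bitter: 293 × 3/16 = 54.9375
  smooth-fruited non-bitter: 293 × 1/16 = 18.3125
χ² = Σ (O − E)² / E
  spiny-fruited bitter: (164 − 164.8125)² / 164.8125 = 0.0040
  spiny-fruited non-bitter: (53 − 54.9375)² / 54.9375 = 0.0683
  smooth-fruited bitter: (59 − 54.9375)² / 54.9375 = 0.3004
  smooth-fruited non-bitter: (17 − 18.3125)² / 18.3125 = 0.0941
χ² = 0.0040 + 0.0683 + 0.3004 + 0.0941 = 0.4668 ≈ 0.467

0.467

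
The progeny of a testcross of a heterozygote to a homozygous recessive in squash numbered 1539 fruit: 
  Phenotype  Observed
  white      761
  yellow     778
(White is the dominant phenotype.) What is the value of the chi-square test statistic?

A testcross of a heterozygote (Aa × aa) gives a 1:1 phenotypic ratio.
Expected counts for N = 1539 under a 1:1 ratio (total parts = 2):
  white: 1539 × 1/2 = 769.5
  yellow: 1539 × 1/2 = 769.5
χ² = Σ (O − E)² / E
  white: (761 − 769.5)² / 769.5 = 0.0939
  yellow: (778 − 769.5)² / 769.5 = 0.0939
χ² = 0.0939 + 0.0939 = 0.1878 ≈ 0.188

0.188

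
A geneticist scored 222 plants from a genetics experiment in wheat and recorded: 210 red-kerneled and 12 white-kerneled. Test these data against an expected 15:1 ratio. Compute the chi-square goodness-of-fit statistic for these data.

Total ratio parts = 16. Expected numbers out of 222:
  red-kerneled: 222 × 15/16 = 208.125
  white-kerneled: 222 × 1/16 = 13.875
χ² = Σ (O − E)² / E
  red-kerneled: (210 − 208.125)² / 208.125 = 0.0169
  white-kerneled: (12 − 13.875)² / 13.875 = 0.2534
χ² = 0.0169 + 0.2534 = 0.2703 ≈ 0.270

0.270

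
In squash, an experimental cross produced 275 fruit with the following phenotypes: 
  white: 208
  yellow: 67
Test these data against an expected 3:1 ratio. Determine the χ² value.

0.059

Expected counts for N = 275 under a 3:1 ratio (total parts = 4):
  white: 275 × 3/4 = 206.25
  yellow: 275 × 1/4 = 68.75
χ² = Σ (O − E)² / E
  white: (208 − 206.25)² / 206.25 = 0.0148
  yellow: (67 − 68.75)² / 68.75 = 0.0445
χ² = 0.0148 + 0.0445 = 0.0593 ≈ 0.059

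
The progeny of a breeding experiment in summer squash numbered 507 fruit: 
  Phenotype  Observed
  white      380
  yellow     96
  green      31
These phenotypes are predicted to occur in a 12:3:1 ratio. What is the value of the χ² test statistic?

0.024

Under the 12:3:1 hypothesis (Σ ratio = 16, N = 507):
  white: 507 × 12/16 = 380.25
  yellow: 507 × 3/16 = 95.0625
  green: 507 × 1/16 = 31.6875
χ² = Σ (O − E)² / E
  white: (380 − 380.25)² / 380.25 = 0.0002
  yellow: (96 − 95.0625)² / 95.0625 = 0.0092
  green: (31 − 31.6875)² / 31.6875 = 0.0149
χ² = 0.0002 + 0.0092 + 0.0149 = 0.0243 ≈ 0.024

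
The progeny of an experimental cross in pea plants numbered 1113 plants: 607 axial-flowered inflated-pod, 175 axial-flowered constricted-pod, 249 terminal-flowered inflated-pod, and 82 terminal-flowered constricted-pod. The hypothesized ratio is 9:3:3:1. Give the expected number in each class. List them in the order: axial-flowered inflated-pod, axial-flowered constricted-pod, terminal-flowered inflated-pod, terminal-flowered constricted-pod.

Expected counts for N = 1113 under a 9:3:3:1 ratio (total parts = 16):
  axial-flowered inflated-pod: 1113 × 9/16 = 626.0625
  axial-flowered constricted-pod: 1113 × 3/16 = 208.6875
  terminal-flowered inflated-pod: 1113 × 3/16 = 208.6875
  terminal-flowered constricted-pod: 1113 × 1/16 = 69.5625

626.0625, 208.6875, 208.6875, 69.5625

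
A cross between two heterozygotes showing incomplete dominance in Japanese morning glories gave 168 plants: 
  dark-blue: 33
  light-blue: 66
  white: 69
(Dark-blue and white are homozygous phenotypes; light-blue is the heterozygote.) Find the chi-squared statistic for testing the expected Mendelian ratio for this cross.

With incomplete dominance, a heterozygote × heterozygote cross gives a 1:2:1 phenotypic ratio.
The 1:2:1 ratio has 4 parts, so with N = 168 the expected counts are:
  dark-blue: 168 × 1/4 = 42
  light-blue: 168 × 2/4 = 84
  white: 168 × 1/4 = 42
χ² = Σ (O − E)² / E
  dark-blue: (33 − 42)² / 42 = 1.9286
  light-blue: (66 − 84)² / 84 = 3.8571
  white: (69 − 42)² / 42 = 17.3571
χ² = 1.9286 + 3.8571 + 17.3571 = 23.1428 ≈ 23.143

23.143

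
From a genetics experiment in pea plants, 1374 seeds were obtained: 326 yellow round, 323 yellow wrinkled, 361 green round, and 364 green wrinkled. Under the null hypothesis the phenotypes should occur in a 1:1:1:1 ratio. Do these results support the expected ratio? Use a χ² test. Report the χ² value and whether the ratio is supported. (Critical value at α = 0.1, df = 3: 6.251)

Under the 1:1:1:1 hypothesis (Σ ratio = 4, N = 1374):
  yellow round: 1374 × 1/4 = 343.5
  yellow wrinkled: 1374 × 1/4 = 343.5
  green round: 1374 × 1/4 = 343.5
  green wrinkled: 1374 × 1/4 = 343.5
χ² = Σ (O − E)² / E
  yellow round: (326 − 343.5)² / 343.5 = 0.8916
  yellow wrinkled: (323 − 343.5)² / 343.5 = 1.2234
  green round: (361 − 343.5)² / 343.5 = 0.8916
  green wrinkled: (364 − 343.5)² / 343.5 = 1.2234
χ² = 0.8916 + 1.2234 + 0.8916 + 1.2234 = 4.230
Degrees of freedom = 4 − 1 = 3; critical value at α = 0.1 is 6.251.
Since 4.230 < 6.251, we fail to reject the null hypothesis — the data are consistent with the 1:1:1:1 ratio.

4.230; consistent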